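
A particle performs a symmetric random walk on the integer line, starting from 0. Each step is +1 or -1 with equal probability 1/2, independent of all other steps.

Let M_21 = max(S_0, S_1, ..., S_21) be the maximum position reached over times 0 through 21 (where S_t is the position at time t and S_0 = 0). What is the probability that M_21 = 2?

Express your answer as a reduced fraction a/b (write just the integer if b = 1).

Let M_21 = max(S_0,...,S_21). Use the reflection principle: for j ≥ 1, #{paths with M_21 ≥ j} = #{S_21 ≥ j} + #{S_21 ≥ j+1}.
By reflection, #{M_21 ≥ 2} = #{S_21 ≥ 2} + #{S_21 ≥ 3} = 695860 + 695860 = 1391720.
#{M_21 ≥ 3} = #{S_21 ≥ 3} + #{S_21 ≥ 4} = 695860 + 401930 = 1097790.
#{M_21 = 2} = 1391720 - 1097790 = 293930.
P(M_21 = 2) = 293930/2097152 = 146965/1048576

Answer: 146965/1048576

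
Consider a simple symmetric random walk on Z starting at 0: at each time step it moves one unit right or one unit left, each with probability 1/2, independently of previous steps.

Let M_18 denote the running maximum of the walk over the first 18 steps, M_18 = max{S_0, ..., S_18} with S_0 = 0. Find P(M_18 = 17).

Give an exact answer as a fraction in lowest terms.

Answer: 1/262144

Derivation:
Let M_18 = max(S_0,...,S_18). Use the reflection principle: for j ≥ 1, #{paths with M_18 ≥ j} = #{S_18 ≥ j} + #{S_18 ≥ j+1}.
By reflection, #{M_18 ≥ 17} = #{S_18 ≥ 17} + #{S_18 ≥ 18} = 1 + 1 = 2.
#{M_18 ≥ 18} = #{S_18 ≥ 18} + #{S_18 ≥ 19} = 1 + 0 = 1.
#{M_18 = 17} = 2 - 1 = 1.
P(M_18 = 17) = 1/262144 = 1/262144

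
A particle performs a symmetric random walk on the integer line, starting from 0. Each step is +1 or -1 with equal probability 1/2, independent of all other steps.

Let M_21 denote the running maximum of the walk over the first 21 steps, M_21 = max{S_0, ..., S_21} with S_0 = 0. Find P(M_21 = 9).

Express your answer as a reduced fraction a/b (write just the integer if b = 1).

Answer: 6783/262144

Derivation:
Let M_21 = max(S_0,...,S_21). Use the reflection principle: for j ≥ 1, #{paths with M_21 ≥ j} = #{S_21 ≥ j} + #{S_21 ≥ j+1}.
By reflection, #{M_21 ≥ 9} = #{S_21 ≥ 9} + #{S_21 ≥ 10} = 82160 + 27896 = 110056.
#{M_21 ≥ 10} = #{S_21 ≥ 10} + #{S_21 ≥ 11} = 27896 + 27896 = 55792.
#{M_21 = 9} = 110056 - 55792 = 54264.
P(M_21 = 9) = 54264/2097152 = 6783/262144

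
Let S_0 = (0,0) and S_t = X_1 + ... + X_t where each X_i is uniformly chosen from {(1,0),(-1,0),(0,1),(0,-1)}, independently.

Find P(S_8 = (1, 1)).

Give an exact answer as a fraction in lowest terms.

Let h be the number of horizontal steps (so 8-h are vertical). To end at (1,1) need (h+1)/2 right-steps and ((8-h)+1)/2 up-steps.
Sum over h with 1 ≤ h ≤ 7, h ≡ 1 (mod 2), 8-h ≡ 1 (mod 2):
h=1: C(8,1)·C(1,1)·C(7,4) = 8·1·35 = 280
h=3: C(8,3)·C(3,2)·C(5,3) = 56·3·10 = 1680
h=5: C(8,5)·C(5,3)·C(3,2) = 56·10·3 = 1680
h=7: C(8,7)·C(7,4)·C(1,1) = 8·35·1 = 280
Total favorable: 3920
Total paths: 4^8 = 65536
P = 3920/65536 = 245/4096

Answer: 245/4096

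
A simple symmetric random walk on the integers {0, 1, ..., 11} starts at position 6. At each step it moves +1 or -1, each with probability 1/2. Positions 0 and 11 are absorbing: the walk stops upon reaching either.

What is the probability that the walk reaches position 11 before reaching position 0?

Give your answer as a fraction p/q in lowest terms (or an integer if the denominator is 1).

Answer: 6/11

Derivation:
Symmetric walk (p = 1/2): the harmonic-function argument gives P(hit 11 before 0 | start at 6) = a/N.
P = 6/11 = 6/11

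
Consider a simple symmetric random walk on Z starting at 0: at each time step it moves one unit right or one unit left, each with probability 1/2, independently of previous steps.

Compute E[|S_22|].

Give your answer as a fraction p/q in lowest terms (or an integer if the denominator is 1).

S_22 takes values m ≡ 0 (mod 2) with |m| ≤ 22; P(S_22=m) = C(22,(22+m)/2)/2^22.
Total paths: 2^22 = 4194304
Distribution: P(S=-22)=1/4194304, P(S=-20)=22/4194304, P(S=-18)=231/4194304, P(S=-16)=1540/4194304, P(S=-14)=7315/4194304, P(S=-12)=26334/4194304, P(S=-10)=74613/4194304, P(S=-8)=170544/4194304, P(S=-6)=319770/4194304, P(S=-4)=497420/4194304, P(S=-2)=646646/4194304, P(S=0)=705432/4194304, P(S=2)=646646/4194304, P(S=4)=497420/4194304, P(S=6)=319770/4194304, P(S=8)=170544/4194304, P(S=10)=74613/4194304, P(S=12)=26334/4194304, P(S=14)=7315/4194304, P(S=16)=1540/4194304, P(S=18)=231/4194304, P(S=20)=22/4194304, P(S=22)=1/4194304
E[|S_22|] = Σ_m |m|·P(S_22=m) = 15519504/4194304 = 969969/262144

Answer: 969969/262144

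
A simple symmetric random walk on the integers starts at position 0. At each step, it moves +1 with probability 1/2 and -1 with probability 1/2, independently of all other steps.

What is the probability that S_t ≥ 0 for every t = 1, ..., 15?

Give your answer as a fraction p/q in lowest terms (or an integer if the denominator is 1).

Answer: 6435/32768

Derivation:
Let f(t,s) = #length-t paths at position s with S_1..S_t all ≥ 0.
f(t,s) = f(t-1,s-1) + f(t-1,s+1) for s ≥ 0; f(t,s) = 0 for s < 0.
t=0: f(0,0)=1
t=1: f(1,1)=1
t=2: f(2,0)=1 f(2,2)=1
t=3: f(3,1)=2 f(3,3)=1
t=4: f(4,0)=2 f(4,2)=3 f(4,4)=1
t=5: f(5,1)=5 f(5,3)=4 f(5,5)=1
t=6: f(6,0)=5 f(6,2)=9 f(6,4)=5 f(6,6)=1
t=7: f(7,1)=14 f(7,3)=14 f(7,5)=6 f(7,7)=1
t=8: f(8,0)=14 f(8,2)=28 f(8,4)=20 f(8,6)=7 f(8,8)=1
t=9: f(9,1)=42 f(9,3)=48 f(9,5)=27 f(9,7)=8 f(9,9)=1
t=10: f(10,0)=42 f(10,2)=90 f(10,4)=75 f(10,6)=35 f(10,8)=9 f(10,10)=1
t=11: f(11,1)=132 f(11,3)=165 f(11,5)=110 f(11,7)=44 f(11,9)=10 f(11,11)=1
t=12: f(12,0)=132 f(12,2)=297 f(12,4)=275 f(12,6)=154 f(12,8)=54 f(12,10)=11 f(12,12)=1
t=13: f(13,1)=429 f(13,3)=572 f(13,5)=429 f(13,7)=208 f(13,9)=65 f(13,11)=12 f(13,13)=1
t=14: f(14,0)=429 f(14,2)=1001 f(14,4)=1001 f(14,6)=637 f(14,8)=273 f(14,10)=77 f(14,12)=13 f(14,14)=1
t=15: f(15,1)=1430 f(15,3)=2002 f(15,5)=1638 f(15,7)=910 f(15,9)=350 f(15,11)=90 f(15,13)=14 f(15,15)=1
Σ_s f(15,s) = 6435
P = 6435/32768 = 6435/32768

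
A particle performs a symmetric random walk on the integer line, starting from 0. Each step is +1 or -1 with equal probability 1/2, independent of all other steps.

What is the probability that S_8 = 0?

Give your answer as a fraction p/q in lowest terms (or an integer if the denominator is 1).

To return to 0 after 8 steps: need exactly 4 steps of +1 and 4 of -1.
Favorable paths: C(8,4) = 70
Total paths: 2^8 = 256
P = 70/256 = 35/128

Answer: 35/128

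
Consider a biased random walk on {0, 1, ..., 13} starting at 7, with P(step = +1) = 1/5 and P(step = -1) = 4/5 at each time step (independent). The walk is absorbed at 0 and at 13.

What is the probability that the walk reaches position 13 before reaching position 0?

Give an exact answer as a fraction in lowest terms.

Answer: 5461/22369621

Derivation:
Biased walk: p = 1/5, q = 4/5, r = q/p = 4
Gambler's ruin: P(hit 13 before 0 | start at 7) = (1 - r^a)/(1 - r^N)
r^7 = 16384; r^13 = 67108864
P = (1 - 16384) / (1 - 67108864) = -16383 / -67108863 = 5461/22369621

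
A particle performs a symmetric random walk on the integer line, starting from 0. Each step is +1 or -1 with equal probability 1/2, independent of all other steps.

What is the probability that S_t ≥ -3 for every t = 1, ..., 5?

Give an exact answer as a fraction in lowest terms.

Answer: 15/16

Derivation:
Let f(t,s) = #length-t paths at position s with S_1..S_t all ≥ -3.
f(t,s) = f(t-1,s-1) + f(t-1,s+1) for s ≥ -3; f(t,s) = 0 for s < -3.
t=0: f(0,0)=1
t=1: f(1,-1)=1 f(1,1)=1
t=2: f(2,-2)=1 f(2,0)=2 f(2,2)=1
t=3: f(3,-3)=1 f(3,-1)=3 f(3,1)=3 f(3,3)=1
t=4: f(4,-2)=4 f(4,0)=6 f(4,2)=4 f(4,4)=1
t=5: f(5,-3)=4 f(5,-1)=10 f(5,1)=10 f(5,3)=5 f(5,5)=1
Σ_s f(5,s) = 30
P = 30/32 = 15/16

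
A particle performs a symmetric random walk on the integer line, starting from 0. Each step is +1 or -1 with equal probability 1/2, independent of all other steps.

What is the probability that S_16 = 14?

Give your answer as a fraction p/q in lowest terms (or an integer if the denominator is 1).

Answer: 1/4096

Derivation:
To reach position 14 after 16 steps: need 15 steps of +1 and 1 of -1.
Favorable paths: C(16,15) = 16
Total paths: 2^16 = 65536
P = 16/65536 = 1/4096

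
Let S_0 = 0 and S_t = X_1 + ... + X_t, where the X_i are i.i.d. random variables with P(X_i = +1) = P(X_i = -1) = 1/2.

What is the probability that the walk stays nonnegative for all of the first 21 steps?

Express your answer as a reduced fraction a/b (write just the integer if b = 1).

Let f(t,s) = #length-t paths at position s with S_1..S_t all ≥ 0.
f(t,s) = f(t-1,s-1) + f(t-1,s+1) for s ≥ 0; f(t,s) = 0 for s < 0.
t=0: f(0,0)=1
t=1: f(1,1)=1
t=2: f(2,0)=1 f(2,2)=1
t=3: f(3,1)=2 f(3,3)=1
t=4: f(4,0)=2 f(4,2)=3 f(4,4)=1
t=5: f(5,1)=5 f(5,3)=4 f(5,5)=1
t=6: f(6,0)=5 f(6,2)=9 f(6,4)=5 f(6,6)=1
t=7: f(7,1)=14 f(7,3)=14 f(7,5)=6 f(7,7)=1
t=8: f(8,0)=14 f(8,2)=28 f(8,4)=20 f(8,6)=7 f(8,8)=1
t=9: f(9,1)=42 f(9,3)=48 f(9,5)=27 f(9,7)=8 f(9,9)=1
t=10: f(10,0)=42 f(10,2)=90 f(10,4)=75 f(10,6)=35 f(10,8)=9 f(10,10)=1
t=11: f(11,1)=132 f(11,3)=165 f(11,5)=110 f(11,7)=44 f(11,9)=10 f(11,11)=1
t=12: f(12,0)=132 f(12,2)=297 f(12,4)=275 f(12,6)=154 f(12,8)=54 f(12,10)=11 f(12,12)=1
t=13: f(13,1)=429 f(13,3)=572 f(13,5)=429 f(13,7)=208 f(13,9)=65 f(13,11)=12 f(13,13)=1
t=14: f(14,0)=429 f(14,2)=1001 f(14,4)=1001 f(14,6)=637 f(14,8)=273 f(14,10)=77 f(14,12)=13 f(14,14)=1
t=15: f(15,1)=1430 f(15,3)=2002 f(15,5)=1638 f(15,7)=910 f(15,9)=350 f(15,11)=90 f(15,13)=14 f(15,15)=1
t=16: f(16,0)=1430 f(16,2)=3432 f(16,4)=3640 f(16,6)=2548 f(16,8)=1260 f(16,10)=440 f(16,12)=104 f(16,14)=15 f(16,16)=1
t=17: f(17,1)=4862 f(17,3)=7072 f(17,5)=6188 f(17,7)=3808 f(17,9)=1700 f(17,11)=544 f(17,13)=119 f(17,15)=16 f(17,17)=1
t=18: f(18,0)=4862 f(18,2)=11934 f(18,4)=13260 f(18,6)=9996 f(18,8)=5508 f(18,10)=2244 f(18,12)=663 f(18,14)=135 f(18,16)=17 f(18,18)=1
t=19: f(19,1)=16796 f(19,3)=25194 f(19,5)=23256 f(19,7)=15504 f(19,9)=7752 f(19,11)=2907 f(19,13)=798 f(19,15)=152 f(19,17)=18 f(19,19)=1
t=20: f(20,0)=16796 f(20,2)=41990 f(20,4)=48450 f(20,6)=38760 f(20,8)=23256 f(20,10)=10659 f(20,12)=3705 f(20,14)=950 f(20,16)=170 f(20,18)=19 f(20,20)=1
t=21: f(21,1)=58786 f(21,3)=90440 f(21,5)=87210 f(21,7)=62016 f(21,9)=33915 f(21,11)=14364 f(21,13)=4655 f(21,15)=1120 f(21,17)=189 f(21,19)=20 f(21,21)=1
Σ_s f(21,s) = 352716
P = 352716/2097152 = 88179/524288

Answer: 88179/524288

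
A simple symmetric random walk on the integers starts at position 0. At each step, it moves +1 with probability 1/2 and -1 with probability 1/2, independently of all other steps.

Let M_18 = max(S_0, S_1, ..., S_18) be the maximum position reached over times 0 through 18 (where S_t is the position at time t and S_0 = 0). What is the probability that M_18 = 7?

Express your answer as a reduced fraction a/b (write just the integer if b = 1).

Let M_18 = max(S_0,...,S_18). Use the reflection principle: for j ≥ 1, #{paths with M_18 ≥ j} = #{S_18 ≥ j} + #{S_18 ≥ j+1}.
By reflection, #{M_18 ≥ 7} = #{S_18 ≥ 7} + #{S_18 ≥ 8} = 12616 + 12616 = 25232.
#{M_18 ≥ 8} = #{S_18 ≥ 8} + #{S_18 ≥ 9} = 12616 + 4048 = 16664.
#{M_18 = 7} = 25232 - 16664 = 8568.
P(M_18 = 7) = 8568/262144 = 1071/32768

Answer: 1071/32768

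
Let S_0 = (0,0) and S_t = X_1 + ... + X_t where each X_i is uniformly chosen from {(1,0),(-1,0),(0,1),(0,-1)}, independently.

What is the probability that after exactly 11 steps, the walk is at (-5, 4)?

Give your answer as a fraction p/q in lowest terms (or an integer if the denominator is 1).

Answer: 2541/2097152

Derivation:
Let h be the number of horizontal steps (so 11-h are vertical). To end at (-5,4) need (h-5)/2 right-steps and ((11-h)+4)/2 up-steps.
Sum over h with 5 ≤ h ≤ 7, h ≡ 1 (mod 2), 11-h ≡ 0 (mod 2):
h=5: C(11,5)·C(5,0)·C(6,5) = 462·1·6 = 2772
h=7: C(11,7)·C(7,1)·C(4,4) = 330·7·1 = 2310
Total favorable: 5082
Total paths: 4^11 = 4194304
P = 5082/4194304 = 2541/2097152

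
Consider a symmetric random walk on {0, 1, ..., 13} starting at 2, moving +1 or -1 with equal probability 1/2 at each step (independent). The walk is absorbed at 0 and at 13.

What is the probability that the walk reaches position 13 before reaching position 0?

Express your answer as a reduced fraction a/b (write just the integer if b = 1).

Answer: 2/13

Derivation:
Symmetric walk (p = 1/2): the harmonic-function argument gives P(hit 13 before 0 | start at 2) = a/N.
P = 2/13 = 2/13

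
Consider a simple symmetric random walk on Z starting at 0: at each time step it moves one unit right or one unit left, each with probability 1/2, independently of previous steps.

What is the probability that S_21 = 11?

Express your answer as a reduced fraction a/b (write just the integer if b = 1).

Answer: 20349/2097152

Derivation:
To reach position 11 after 21 steps: need 16 steps of +1 and 5 of -1.
Favorable paths: C(21,16) = 20349
Total paths: 2^21 = 2097152
P = 20349/2097152 = 20349/2097152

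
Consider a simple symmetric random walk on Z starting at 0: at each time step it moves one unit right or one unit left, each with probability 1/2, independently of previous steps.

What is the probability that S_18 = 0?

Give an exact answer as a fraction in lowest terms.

To return to 0 after 18 steps: need exactly 9 steps of +1 and 9 of -1.
Favorable paths: C(18,9) = 48620
Total paths: 2^18 = 262144
P = 48620/262144 = 12155/65536

Answer: 12155/65536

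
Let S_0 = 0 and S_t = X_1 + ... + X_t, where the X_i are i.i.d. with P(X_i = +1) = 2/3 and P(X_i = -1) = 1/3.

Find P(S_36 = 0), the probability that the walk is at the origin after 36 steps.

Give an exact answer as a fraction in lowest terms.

Answer: 792997422694400/50031545098999707

Derivation:
To be at 0 after 36 steps: need exactly 18 steps of +1 and 18 of -1.
Number of such sequences: C(36,18) = 9075135300
Each has probability (2/3)^18 · (1/3)^18 = 262144/150094635296999121
P = 9075135300 · 262144/150094635296999121 = 792997422694400/50031545098999707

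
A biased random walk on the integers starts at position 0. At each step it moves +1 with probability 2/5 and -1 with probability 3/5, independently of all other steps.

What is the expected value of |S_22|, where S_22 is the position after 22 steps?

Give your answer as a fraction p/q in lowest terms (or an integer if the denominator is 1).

Answer: 12462254607272206/2384185791015625

Derivation:
S_22 takes values m ≡ 0 (mod 2) with |m| ≤ 22; P(S_22=m) = C(22,(22+m)/2) · (2/5)^((22+m)/2) · (3/5)^((22-m)/2).
Distribution: P(S=-22)=31381059609/2384185791015625, P(S=-20)=460255540932/2384185791015625, P(S=-18)=3221788786524/2384185791015625, P(S=-16)=2863812254688/476837158203125, P(S=-14)=9068738806512/476837158203125, P(S=-12)=108824865678144/2384185791015625, P(S=-10)=205558079614272/2384185791015625, P(S=-8)=313231359412224/2384185791015625, P(S=-6)=78307839853056/476837158203125, P(S=-4)=81208130217984/476837158203125, P(S=-2)=351901897611264/2384185791015625, P(S=0)=255928652808192/2384185791015625, P(S=2)=156400843382784/2384185791015625, P(S=4)=16041112141824/476837158203125, P(S=6)=6874762346496/476837158203125, P(S=8)=12221799727104/2384185791015625, P(S=10)=3564691587072/2384185791015625, P(S=12)=838750961664/2384185791015625, P(S=14)=31064850432/476837158203125, P(S=16)=4359979008/476837158203125, P(S=18)=2179989504/2384185791015625, P(S=20)=138412032/2384185791015625, P(S=22)=4194304/2384185791015625
E[|S_22|] = Σ_m |m|·P(S_22=m) = 12462254607272206/2384185791015625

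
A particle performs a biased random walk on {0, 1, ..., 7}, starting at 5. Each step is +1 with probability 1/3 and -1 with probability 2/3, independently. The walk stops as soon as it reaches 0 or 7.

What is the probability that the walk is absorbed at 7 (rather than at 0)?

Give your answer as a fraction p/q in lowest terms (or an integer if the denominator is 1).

Answer: 31/127

Derivation:
Biased walk: p = 1/3, q = 2/3, r = q/p = 2
Gambler's ruin: P(hit 7 before 0 | start at 5) = (1 - r^a)/(1 - r^N)
r^5 = 32; r^7 = 128
P = (1 - 32) / (1 - 128) = -31 / -127 = 31/127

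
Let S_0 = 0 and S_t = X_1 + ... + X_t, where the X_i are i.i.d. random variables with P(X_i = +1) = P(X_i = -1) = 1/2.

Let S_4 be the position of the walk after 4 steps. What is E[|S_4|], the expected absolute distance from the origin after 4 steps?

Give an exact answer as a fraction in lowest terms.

Answer: 3/2

Derivation:
S_4 takes values m ≡ 0 (mod 2) with |m| ≤ 4; P(S_4=m) = C(4,(4+m)/2)/2^4.
Total paths: 2^4 = 16
Distribution: P(S=-4)=1/16, P(S=-2)=4/16, P(S=0)=6/16, P(S=2)=4/16, P(S=4)=1/16
E[|S_4|] = Σ_m |m|·P(S_4=m) = 24/16 = 3/2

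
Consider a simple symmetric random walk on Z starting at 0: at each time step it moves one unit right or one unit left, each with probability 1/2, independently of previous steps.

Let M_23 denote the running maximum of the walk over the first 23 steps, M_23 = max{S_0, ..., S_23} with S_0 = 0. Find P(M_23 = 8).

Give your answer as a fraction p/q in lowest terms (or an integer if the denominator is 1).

Let M_23 = max(S_0,...,S_23). Use the reflection principle: for j ≥ 1, #{paths with M_23 ≥ j} = #{S_23 ≥ j} + #{S_23 ≥ j+1}.
By reflection, #{M_23 ≥ 8} = #{S_23 ≥ 8} + #{S_23 ≥ 9} = 390656 + 390656 = 781312.
#{M_23 ≥ 9} = #{S_23 ≥ 9} + #{S_23 ≥ 10} = 390656 + 145499 = 536155.
#{M_23 = 8} = 781312 - 536155 = 245157.
P(M_23 = 8) = 245157/8388608 = 245157/8388608

Answer: 245157/8388608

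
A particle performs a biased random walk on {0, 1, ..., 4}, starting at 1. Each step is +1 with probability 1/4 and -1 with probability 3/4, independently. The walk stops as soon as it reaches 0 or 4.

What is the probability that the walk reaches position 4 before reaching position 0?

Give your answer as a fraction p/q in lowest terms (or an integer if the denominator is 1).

Answer: 1/40

Derivation:
Biased walk: p = 1/4, q = 3/4, r = q/p = 3
Gambler's ruin: P(hit 4 before 0 | start at 1) = (1 - r^a)/(1 - r^N)
r^1 = 3; r^4 = 81
P = (1 - 3) / (1 - 81) = -2 / -80 = 1/40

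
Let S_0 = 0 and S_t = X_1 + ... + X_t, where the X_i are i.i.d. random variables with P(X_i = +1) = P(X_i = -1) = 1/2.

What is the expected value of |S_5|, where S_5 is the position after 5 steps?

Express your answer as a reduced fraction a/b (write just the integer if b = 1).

Answer: 15/8

Derivation:
S_5 takes values m ≡ 1 (mod 2) with |m| ≤ 5; P(S_5=m) = C(5,(5+m)/2)/2^5.
Total paths: 2^5 = 32
Distribution: P(S=-5)=1/32, P(S=-3)=5/32, P(S=-1)=10/32, P(S=1)=10/32, P(S=3)=5/32, P(S=5)=1/32
E[|S_5|] = Σ_m |m|·P(S_5=m) = 60/32 = 15/8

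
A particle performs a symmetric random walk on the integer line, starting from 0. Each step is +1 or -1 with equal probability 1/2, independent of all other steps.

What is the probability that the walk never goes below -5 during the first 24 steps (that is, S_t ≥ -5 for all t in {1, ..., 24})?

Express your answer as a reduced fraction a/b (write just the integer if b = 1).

Answer: 3231615/4194304

Derivation:
Let f(t,s) = #length-t paths at position s with S_1..S_t all ≥ -5.
f(t,s) = f(t-1,s-1) + f(t-1,s+1) for s ≥ -5; f(t,s) = 0 for s < -5.
t=0: f(0,0)=1
t=1: f(1,-1)=1 f(1,1)=1
t=2: f(2,-2)=1 f(2,0)=2 f(2,2)=1
t=3: f(3,-3)=1 f(3,-1)=3 f(3,1)=3 f(3,3)=1
t=4: f(4,-4)=1 f(4,-2)=4 f(4,0)=6 f(4,2)=4 f(4,4)=1
t=5: f(5,-5)=1 f(5,-3)=5 f(5,-1)=10 f(5,1)=10 f(5,3)=5 f(5,5)=1
t=6: f(6,-4)=6 f(6,-2)=15 f(6,0)=20 f(6,2)=15 f(6,4)=6 f(6,6)=1
t=7: f(7,-5)=6 f(7,-3)=21 f(7,-1)=35 f(7,1)=35 f(7,3)=21 f(7,5)=7 f(7,7)=1
t=8: f(8,-4)=27 f(8,-2)=56 f(8,0)=70 f(8,2)=56 f(8,4)=28 f(8,6)=8 f(8,8)=1
t=9: f(9,-5)=27 f(9,-3)=83 f(9,-1)=126 f(9,1)=126 f(9,3)=84 f(9,5)=36 f(9,7)=9 f(9,9)=1
t=10: f(10,-4)=110 f(10,-2)=209 f(10,0)=252 f(10,2)=210 f(10,4)=120 f(10,6)=45 f(10,8)=10 f(10,10)=1
t=11: f(11,-5)=110 f(11,-3)=319 f(11,-1)=461 f(11,1)=462 f(11,3)=330 f(11,5)=165 f(11,7)=55 f(11,9)=11 f(11,11)=1
t=12: f(12,-4)=429 f(12,-2)=780 f(12,0)=923 f(12,2)=792 f(12,4)=495 f(12,6)=220 f(12,8)=66 f(12,10)=12 f(12,12)=1
t=13: f(13,-5)=429 f(13,-3)=1209 f(13,-1)=1703 f(13,1)=1715 f(13,3)=1287 f(13,5)=715 f(13,7)=286 f(13,9)=78 f(13,11)=13 f(13,13)=1
t=14: f(14,-4)=1638 f(14,-2)=2912 f(14,0)=3418 f(14,2)=3002 f(14,4)=2002 f(14,6)=1001 f(14,8)=364 f(14,10)=91 f(14,12)=14 f(14,14)=1
t=15: f(15,-5)=1638 f(15,-3)=4550 f(15,-1)=6330 f(15,1)=6420 f(15,3)=5004 f(15,5)=3003 f(15,7)=1365 f(15,9)=455 f(15,11)=105 f(15,13)=15 f(15,15)=1
t=16: f(16,-4)=6188 f(16,-2)=10880 f(16,0)=12750 f(16,2)=11424 f(16,4)=8007 f(16,6)=4368 f(16,8)=1820 f(16,10)=560 f(16,12)=120 f(16,14)=16 f(16,16)=1
t=17: f(17,-5)=6188 f(17,-3)=17068 f(17,-1)=23630 f(17,1)=24174 f(17,3)=19431 f(17,5)=12375 f(17,7)=6188 f(17,9)=2380 f(17,11)=680 f(17,13)=136 f(17,15)=17 f(17,17)=1
t=18: f(18,-4)=23256 f(18,-2)=40698 f(18,0)=47804 f(18,2)=43605 f(18,4)=31806 f(18,6)=18563 f(18,8)=8568 f(18,10)=3060 f(18,12)=816 f(18,14)=153 f(18,16)=18 f(18,18)=1
t=19: f(19,-5)=23256 f(19,-3)=63954 f(19,-1)=88502 f(19,1)=91409 f(19,3)=75411 f(19,5)=50369 f(19,7)=27131 f(19,9)=11628 f(19,11)=3876 f(19,13)=969 f(19,15)=171 f(19,17)=19 f(19,19)=1
t=20: f(20,-4)=87210 f(20,-2)=152456 f(20,0)=179911 f(20,2)=166820 f(20,4)=125780 f(20,6)=77500 f(20,8)=38759 f(20,10)=15504 f(20,12)=4845 f(20,14)=1140 f(20,16)=190 f(20,18)=20 f(20,20)=1
t=21: f(21,-5)=87210 f(21,-3)=239666 f(21,-1)=332367 f(21,1)=346731 f(21,3)=292600 f(21,5)=203280 f(21,7)=116259 f(21,9)=54263 f(21,11)=20349 f(21,13)=5985 f(21,15)=1330 f(21,17)=210 f(21,19)=21 f(21,21)=1
t=22: f(22,-4)=326876 f(22,-2)=572033 f(22,0)=679098 f(22,2)=639331 f(22,4)=495880 f(22,6)=319539 f(22,8)=170522 f(22,10)=74612 f(22,12)=26334 f(22,14)=7315 f(22,16)=1540 f(22,18)=231 f(22,20)=22 f(22,22)=1
t=23: f(23,-5)=326876 f(23,-3)=898909 f(23,-1)=1251131 f(23,1)=1318429 f(23,3)=1135211 f(23,5)=815419 f(23,7)=490061 f(23,9)=245134 f(23,11)=100946 f(23,13)=33649 f(23,15)=8855 f(23,17)=1771 f(23,19)=253 f(23,21)=23 f(23,23)=1
t=24: f(24,-4)=1225785 f(24,-2)=2150040 f(24,0)=2569560 f(24,2)=2453640 f(24,4)=1950630 f(24,6)=1305480 f(24,8)=735195 f(24,10)=346080 f(24,12)=134595 f(24,14)=42504 f(24,16)=10626 f(24,18)=2024 f(24,20)=276 f(24,22)=24 f(24,24)=1
Σ_s f(24,s) = 12926460
P = 12926460/16777216 = 3231615/4194304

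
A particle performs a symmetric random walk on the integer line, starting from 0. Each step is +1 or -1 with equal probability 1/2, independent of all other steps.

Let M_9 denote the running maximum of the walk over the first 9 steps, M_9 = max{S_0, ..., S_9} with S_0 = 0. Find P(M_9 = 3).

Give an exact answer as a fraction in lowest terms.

Let M_9 = max(S_0,...,S_9). Use the reflection principle: for j ≥ 1, #{paths with M_9 ≥ j} = #{S_9 ≥ j} + #{S_9 ≥ j+1}.
By reflection, #{M_9 ≥ 3} = #{S_9 ≥ 3} + #{S_9 ≥ 4} = 130 + 46 = 176.
#{M_9 ≥ 4} = #{S_9 ≥ 4} + #{S_9 ≥ 5} = 46 + 46 = 92.
#{M_9 = 3} = 176 - 92 = 84.
P(M_9 = 3) = 84/512 = 21/128

Answer: 21/128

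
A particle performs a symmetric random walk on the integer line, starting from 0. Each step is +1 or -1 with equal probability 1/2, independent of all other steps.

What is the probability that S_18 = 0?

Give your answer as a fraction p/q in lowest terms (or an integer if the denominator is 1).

Answer: 12155/65536

Derivation:
To return to 0 after 18 steps: need exactly 9 steps of +1 and 9 of -1.
Favorable paths: C(18,9) = 48620
Total paths: 2^18 = 262144
P = 48620/262144 = 12155/65536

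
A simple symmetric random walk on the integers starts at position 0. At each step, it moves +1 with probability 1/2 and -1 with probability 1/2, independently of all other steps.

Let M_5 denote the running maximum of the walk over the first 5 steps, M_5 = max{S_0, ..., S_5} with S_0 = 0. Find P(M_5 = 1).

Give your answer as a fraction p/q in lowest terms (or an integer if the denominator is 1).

Let M_5 = max(S_0,...,S_5). Use the reflection principle: for j ≥ 1, #{paths with M_5 ≥ j} = #{S_5 ≥ j} + #{S_5 ≥ j+1}.
By reflection, #{M_5 ≥ 1} = #{S_5 ≥ 1} + #{S_5 ≥ 2} = 16 + 6 = 22.
#{M_5 ≥ 2} = #{S_5 ≥ 2} + #{S_5 ≥ 3} = 6 + 6 = 12.
#{M_5 = 1} = 22 - 12 = 10.
P(M_5 = 1) = 10/32 = 5/16

Answer: 5/16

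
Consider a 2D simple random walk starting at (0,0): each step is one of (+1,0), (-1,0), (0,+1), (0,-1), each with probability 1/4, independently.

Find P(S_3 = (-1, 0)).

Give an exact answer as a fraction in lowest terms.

Answer: 9/64

Derivation:
Let h be the number of horizontal steps (so 3-h are vertical). To end at (-1,0) need (h-1)/2 right-steps and ((3-h)+0)/2 up-steps.
Sum over h with 1 ≤ h ≤ 3, h ≡ 1 (mod 2), 3-h ≡ 0 (mod 2):
h=1: C(3,1)·C(1,0)·C(2,1) = 3·1·2 = 6
h=3: C(3,3)·C(3,1)·C(0,0) = 1·3·1 = 3
Total favorable: 9
Total paths: 4^3 = 64
P = 9/64 = 9/64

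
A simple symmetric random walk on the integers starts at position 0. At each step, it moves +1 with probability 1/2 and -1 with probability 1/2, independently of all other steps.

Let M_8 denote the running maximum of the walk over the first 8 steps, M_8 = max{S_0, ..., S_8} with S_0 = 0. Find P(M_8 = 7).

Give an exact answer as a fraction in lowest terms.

Let M_8 = max(S_0,...,S_8). Use the reflection principle: for j ≥ 1, #{paths with M_8 ≥ j} = #{S_8 ≥ j} + #{S_8 ≥ j+1}.
By reflection, #{M_8 ≥ 7} = #{S_8 ≥ 7} + #{S_8 ≥ 8} = 1 + 1 = 2.
#{M_8 ≥ 8} = #{S_8 ≥ 8} + #{S_8 ≥ 9} = 1 + 0 = 1.
#{M_8 = 7} = 2 - 1 = 1.
P(M_8 = 7) = 1/256 = 1/256

Answer: 1/256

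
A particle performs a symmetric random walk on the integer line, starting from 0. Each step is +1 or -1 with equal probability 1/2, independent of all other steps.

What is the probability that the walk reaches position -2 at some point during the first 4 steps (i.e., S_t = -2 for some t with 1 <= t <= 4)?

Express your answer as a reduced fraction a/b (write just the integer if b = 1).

Count via complement. Let g(t,s) = #length-t paths at position s with S_1..S_t all ≠ -2.
g(t,s) = g(t-1,s-1) + g(t-1,s+1) for s ≠ -2; g(t,-2) = 0.
t=0: g(0,0)=1
t=1: g(1,-1)=1 g(1,1)=1
t=2: g(2,0)=2 g(2,2)=1
t=3: g(3,-1)=2 g(3,1)=3 g(3,3)=1
t=4: g(4,0)=5 g(4,2)=4 g(4,4)=1
Paths never hitting -2: Σ_s g(4,s) = 10
Paths hitting -2: 2^4 - 10 = 6
P = 6/16 = 3/8

Answer: 3/8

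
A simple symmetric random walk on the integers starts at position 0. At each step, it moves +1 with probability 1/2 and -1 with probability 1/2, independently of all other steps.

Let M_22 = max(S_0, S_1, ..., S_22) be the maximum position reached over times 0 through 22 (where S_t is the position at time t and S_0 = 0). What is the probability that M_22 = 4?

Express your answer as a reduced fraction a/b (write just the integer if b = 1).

Let M_22 = max(S_0,...,S_22). Use the reflection principle: for j ≥ 1, #{paths with M_22 ≥ j} = #{S_22 ≥ j} + #{S_22 ≥ j+1}.
By reflection, #{M_22 ≥ 4} = #{S_22 ≥ 4} + #{S_22 ≥ 5} = 1097790 + 600370 = 1698160.
#{M_22 ≥ 5} = #{S_22 ≥ 5} + #{S_22 ≥ 6} = 600370 + 600370 = 1200740.
#{M_22 = 4} = 1698160 - 1200740 = 497420.
P(M_22 = 4) = 497420/4194304 = 124355/1048576

Answer: 124355/1048576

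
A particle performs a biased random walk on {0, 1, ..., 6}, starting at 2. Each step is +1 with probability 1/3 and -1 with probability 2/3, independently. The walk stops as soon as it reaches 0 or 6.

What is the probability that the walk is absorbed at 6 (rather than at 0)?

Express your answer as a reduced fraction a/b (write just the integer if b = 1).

Answer: 1/21

Derivation:
Biased walk: p = 1/3, q = 2/3, r = q/p = 2
Gambler's ruin: P(hit 6 before 0 | start at 2) = (1 - r^a)/(1 - r^N)
r^2 = 4; r^6 = 64
P = (1 - 4) / (1 - 64) = -3 / -63 = 1/21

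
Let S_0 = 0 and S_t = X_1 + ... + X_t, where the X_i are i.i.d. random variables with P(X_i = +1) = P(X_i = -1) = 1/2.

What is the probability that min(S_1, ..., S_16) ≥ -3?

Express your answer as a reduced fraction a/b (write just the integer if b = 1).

Let f(t,s) = #length-t paths at position s with S_1..S_t all ≥ -3.
f(t,s) = f(t-1,s-1) + f(t-1,s+1) for s ≥ -3; f(t,s) = 0 for s < -3.
t=0: f(0,0)=1
t=1: f(1,-1)=1 f(1,1)=1
t=2: f(2,-2)=1 f(2,0)=2 f(2,2)=1
t=3: f(3,-3)=1 f(3,-1)=3 f(3,1)=3 f(3,3)=1
t=4: f(4,-2)=4 f(4,0)=6 f(4,2)=4 f(4,4)=1
t=5: f(5,-3)=4 f(5,-1)=10 f(5,1)=10 f(5,3)=5 f(5,5)=1
t=6: f(6,-2)=14 f(6,0)=20 f(6,2)=15 f(6,4)=6 f(6,6)=1
t=7: f(7,-3)=14 f(7,-1)=34 f(7,1)=35 f(7,3)=21 f(7,5)=7 f(7,7)=1
t=8: f(8,-2)=48 f(8,0)=69 f(8,2)=56 f(8,4)=28 f(8,6)=8 f(8,8)=1
t=9: f(9,-3)=48 f(9,-1)=117 f(9,1)=125 f(9,3)=84 f(9,5)=36 f(9,7)=9 f(9,9)=1
t=10: f(10,-2)=165 f(10,0)=242 f(10,2)=209 f(10,4)=120 f(10,6)=45 f(10,8)=10 f(10,10)=1
t=11: f(11,-3)=165 f(11,-1)=407 f(11,1)=451 f(11,3)=329 f(11,5)=165 f(11,7)=55 f(11,9)=11 f(11,11)=1
t=12: f(12,-2)=572 f(12,0)=858 f(12,2)=780 f(12,4)=494 f(12,6)=220 f(12,8)=66 f(12,10)=12 f(12,12)=1
t=13: f(13,-3)=572 f(13,-1)=1430 f(13,1)=1638 f(13,3)=1274 f(13,5)=714 f(13,7)=286 f(13,9)=78 f(13,11)=13 f(13,13)=1
t=14: f(14,-2)=2002 f(14,0)=3068 f(14,2)=2912 f(14,4)=1988 f(14,6)=1000 f(14,8)=364 f(14,10)=91 f(14,12)=14 f(14,14)=1
t=15: f(15,-3)=2002 f(15,-1)=5070 f(15,1)=5980 f(15,3)=4900 f(15,5)=2988 f(15,7)=1364 f(15,9)=455 f(15,11)=105 f(15,13)=15 f(15,15)=1
t=16: f(16,-2)=7072 f(16,0)=11050 f(16,2)=10880 f(16,4)=7888 f(16,6)=4352 f(16,8)=1819 f(16,10)=560 f(16,12)=120 f(16,14)=16 f(16,16)=1
Σ_s f(16,s) = 43758
P = 43758/65536 = 21879/32768

Answer: 21879/32768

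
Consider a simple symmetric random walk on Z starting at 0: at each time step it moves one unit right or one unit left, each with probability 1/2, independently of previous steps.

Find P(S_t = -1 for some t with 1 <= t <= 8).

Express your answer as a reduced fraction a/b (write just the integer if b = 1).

Count via complement. Let g(t,s) = #length-t paths at position s with S_1..S_t all ≠ -1.
g(t,s) = g(t-1,s-1) + g(t-1,s+1) for s ≠ -1; g(t,-1) = 0.
t=0: g(0,0)=1
t=1: g(1,1)=1
t=2: g(2,0)=1 g(2,2)=1
t=3: g(3,1)=2 g(3,3)=1
t=4: g(4,0)=2 g(4,2)=3 g(4,4)=1
t=5: g(5,1)=5 g(5,3)=4 g(5,5)=1
t=6: g(6,0)=5 g(6,2)=9 g(6,4)=5 g(6,6)=1
t=7: g(7,1)=14 g(7,3)=14 g(7,5)=6 g(7,7)=1
t=8: g(8,0)=14 g(8,2)=28 g(8,4)=20 g(8,6)=7 g(8,8)=1
Paths never hitting -1: Σ_s g(8,s) = 70
Paths hitting -1: 2^8 - 70 = 186
P = 186/256 = 93/128

Answer: 93/128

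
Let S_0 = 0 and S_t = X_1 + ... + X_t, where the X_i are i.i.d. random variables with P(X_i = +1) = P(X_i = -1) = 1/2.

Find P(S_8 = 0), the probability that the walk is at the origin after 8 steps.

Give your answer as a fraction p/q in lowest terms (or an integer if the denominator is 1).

Answer: 35/128

Derivation:
To return to 0 after 8 steps: need exactly 4 steps of +1 and 4 of -1.
Favorable paths: C(8,4) = 70
Total paths: 2^8 = 256
P = 70/256 = 35/128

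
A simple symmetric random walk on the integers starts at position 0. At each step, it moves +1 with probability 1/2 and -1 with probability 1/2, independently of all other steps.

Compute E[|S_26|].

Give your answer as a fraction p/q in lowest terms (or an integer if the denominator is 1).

Answer: 16900975/4194304

Derivation:
S_26 takes values m ≡ 0 (mod 2) with |m| ≤ 26; P(S_26=m) = C(26,(26+m)/2)/2^26.
Total paths: 2^26 = 67108864
Distribution: P(S=-26)=1/67108864, P(S=-24)=26/67108864, P(S=-22)=325/67108864, P(S=-20)=2600/67108864, P(S=-18)=14950/67108864, P(S=-16)=65780/67108864, P(S=-14)=230230/67108864, P(S=-12)=657800/67108864, P(S=-10)=1562275/67108864, P(S=-8)=3124550/67108864, P(S=-6)=5311735/67108864, P(S=-4)=7726160/67108864, P(S=-2)=9657700/67108864, P(S=0)=10400600/67108864, P(S=2)=9657700/67108864, P(S=4)=7726160/67108864, P(S=6)=5311735/67108864, P(S=8)=3124550/67108864, P(S=10)=1562275/67108864, P(S=12)=657800/67108864, P(S=14)=230230/67108864, P(S=16)=65780/67108864, P(S=18)=14950/67108864, P(S=20)=2600/67108864, P(S=22)=325/67108864, P(S=24)=26/67108864, P(S=26)=1/67108864
E[|S_26|] = Σ_m |m|·P(S_26=m) = 270415600/67108864 = 16900975/4194304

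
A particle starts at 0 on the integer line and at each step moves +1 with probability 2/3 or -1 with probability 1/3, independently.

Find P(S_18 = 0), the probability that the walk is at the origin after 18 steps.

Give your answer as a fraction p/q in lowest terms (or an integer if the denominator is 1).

To be at 0 after 18 steps: need exactly 9 steps of +1 and 9 of -1.
Number of such sequences: C(18,9) = 48620
Each has probability (2/3)^9 · (1/3)^9 = 512/387420489
P = 48620 · 512/387420489 = 24893440/387420489

Answer: 24893440/387420489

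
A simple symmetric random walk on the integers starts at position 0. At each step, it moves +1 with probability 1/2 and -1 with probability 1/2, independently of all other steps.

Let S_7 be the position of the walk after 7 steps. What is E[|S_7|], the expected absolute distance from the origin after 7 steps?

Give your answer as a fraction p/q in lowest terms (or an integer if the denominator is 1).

S_7 takes values m ≡ 1 (mod 2) with |m| ≤ 7; P(S_7=m) = C(7,(7+m)/2)/2^7.
Total paths: 2^7 = 128
Distribution: P(S=-7)=1/128, P(S=-5)=7/128, P(S=-3)=21/128, P(S=-1)=35/128, P(S=1)=35/128, P(S=3)=21/128, P(S=5)=7/128, P(S=7)=1/128
E[|S_7|] = Σ_m |m|·P(S_7=m) = 280/128 = 35/16

Answer: 35/16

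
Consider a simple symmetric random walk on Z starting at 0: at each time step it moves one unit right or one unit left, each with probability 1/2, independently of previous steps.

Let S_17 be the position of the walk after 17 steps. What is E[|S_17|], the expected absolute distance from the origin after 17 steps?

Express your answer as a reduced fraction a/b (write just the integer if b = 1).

S_17 takes values m ≡ 1 (mod 2) with |m| ≤ 17; P(S_17=m) = C(17,(17+m)/2)/2^17.
Total paths: 2^17 = 131072
Distribution: P(S=-17)=1/131072, P(S=-15)=17/131072, P(S=-13)=136/131072, P(S=-11)=680/131072, P(S=-9)=2380/131072, P(S=-7)=6188/131072, P(S=-5)=12376/131072, P(S=-3)=19448/131072, P(S=-1)=24310/131072, P(S=1)=24310/131072, P(S=3)=19448/131072, P(S=5)=12376/131072, P(S=7)=6188/131072, P(S=9)=2380/131072, P(S=11)=680/131072, P(S=13)=136/131072, P(S=15)=17/131072, P(S=17)=1/131072
E[|S_17|] = Σ_m |m|·P(S_17=m) = 437580/131072 = 109395/32768

Answer: 109395/32768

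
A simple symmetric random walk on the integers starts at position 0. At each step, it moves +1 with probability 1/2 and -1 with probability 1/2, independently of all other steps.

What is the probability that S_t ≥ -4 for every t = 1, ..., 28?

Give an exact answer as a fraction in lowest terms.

Answer: 87922215/134217728

Derivation:
Let f(t,s) = #length-t paths at position s with S_1..S_t all ≥ -4.
f(t,s) = f(t-1,s-1) + f(t-1,s+1) for s ≥ -4; f(t,s) = 0 for s < -4.
t=0: f(0,0)=1
t=1: f(1,-1)=1 f(1,1)=1
t=2: f(2,-2)=1 f(2,0)=2 f(2,2)=1
t=3: f(3,-3)=1 f(3,-1)=3 f(3,1)=3 f(3,3)=1
t=4: f(4,-4)=1 f(4,-2)=4 f(4,0)=6 f(4,2)=4 f(4,4)=1
t=5: f(5,-3)=5 f(5,-1)=10 f(5,1)=10 f(5,3)=5 f(5,5)=1
t=6: f(6,-4)=5 f(6,-2)=15 f(6,0)=20 f(6,2)=15 f(6,4)=6 f(6,6)=1
t=7: f(7,-3)=20 f(7,-1)=35 f(7,1)=35 f(7,3)=21 f(7,5)=7 f(7,7)=1
t=8: f(8,-4)=20 f(8,-2)=55 f(8,0)=70 f(8,2)=56 f(8,4)=28 f(8,6)=8 f(8,8)=1
t=9: f(9,-3)=75 f(9,-1)=125 f(9,1)=126 f(9,3)=84 f(9,5)=36 f(9,7)=9 f(9,9)=1
t=10: f(10,-4)=75 f(10,-2)=200 f(10,0)=251 f(10,2)=210 f(10,4)=120 f(10,6)=45 f(10,8)=10 f(10,10)=1
t=11: f(11,-3)=275 f(11,-1)=451 f(11,1)=461 f(11,3)=330 f(11,5)=165 f(11,7)=55 f(11,9)=11 f(11,11)=1
t=12: f(12,-4)=275 f(12,-2)=726 f(12,0)=912 f(12,2)=791 f(12,4)=495 f(12,6)=220 f(12,8)=66 f(12,10)=12 f(12,12)=1
t=13: f(13,-3)=1001 f(13,-1)=1638 f(13,1)=1703 f(13,3)=1286 f(13,5)=715 f(13,7)=286 f(13,9)=78 f(13,11)=13 f(13,13)=1
t=14: f(14,-4)=1001 f(14,-2)=2639 f(14,0)=3341 f(14,2)=2989 f(14,4)=2001 f(14,6)=1001 f(14,8)=364 f(14,10)=91 f(14,12)=14 f(14,14)=1
t=15: f(15,-3)=3640 f(15,-1)=5980 f(15,1)=6330 f(15,3)=4990 f(15,5)=3002 f(15,7)=1365 f(15,9)=455 f(15,11)=105 f(15,13)=15 f(15,15)=1
t=16: f(16,-4)=3640 f(16,-2)=9620 f(16,0)=12310 f(16,2)=11320 f(16,4)=7992 f(16,6)=4367 f(16,8)=1820 f(16,10)=560 f(16,12)=120 f(16,14)=16 f(16,16)=1
t=17: f(17,-3)=13260 f(17,-1)=21930 f(17,1)=23630 f(17,3)=19312 f(17,5)=12359 f(17,7)=6187 f(17,9)=2380 f(17,11)=680 f(17,13)=136 f(17,15)=17 f(17,17)=1
t=18: f(18,-4)=13260 f(18,-2)=35190 f(18,0)=45560 f(18,2)=42942 f(18,4)=31671 f(18,6)=18546 f(18,8)=8567 f(18,10)=3060 f(18,12)=816 f(18,14)=153 f(18,16)=18 f(18,18)=1
t=19: f(19,-3)=48450 f(19,-1)=80750 f(19,1)=88502 f(19,3)=74613 f(19,5)=50217 f(19,7)=27113 f(19,9)=11627 f(19,11)=3876 f(19,13)=969 f(19,15)=171 f(19,17)=19 f(19,19)=1
t=20: f(20,-4)=48450 f(20,-2)=129200 f(20,0)=169252 f(20,2)=163115 f(20,4)=124830 f(20,6)=77330 f(20,8)=38740 f(20,10)=15503 f(20,12)=4845 f(20,14)=1140 f(20,16)=190 f(20,18)=20 f(20,20)=1
t=21: f(21,-3)=177650 f(21,-1)=298452 f(21,1)=332367 f(21,3)=287945 f(21,5)=202160 f(21,7)=116070 f(21,9)=54243 f(21,11)=20348 f(21,13)=5985 f(21,15)=1330 f(21,17)=210 f(21,19)=21 f(21,21)=1
t=22: f(22,-4)=177650 f(22,-2)=476102 f(22,0)=630819 f(22,2)=620312 f(22,4)=490105 f(22,6)=318230 f(22,8)=170313 f(22,10)=74591 f(22,12)=26333 f(22,14)=7315 f(22,16)=1540 f(22,18)=231 f(22,20)=22 f(22,22)=1
t=23: f(23,-3)=653752 f(23,-1)=1106921 f(23,1)=1251131 f(23,3)=1110417 f(23,5)=808335 f(23,7)=488543 f(23,9)=244904 f(23,11)=100924 f(23,13)=33648 f(23,15)=8855 f(23,17)=1771 f(23,19)=253 f(23,21)=23 f(23,23)=1
t=24: f(24,-4)=653752 f(24,-2)=1760673 f(24,0)=2358052 f(24,2)=2361548 f(24,4)=1918752 f(24,6)=1296878 f(24,8)=733447 f(24,10)=345828 f(24,12)=134572 f(24,14)=42503 f(24,16)=10626 f(24,18)=2024 f(24,20)=276 f(24,22)=24 f(24,24)=1
t=25: f(25,-3)=2414425 f(25,-1)=4118725 f(25,1)=4719600 f(25,3)=4280300 f(25,5)=3215630 f(25,7)=2030325 f(25,9)=1079275 f(25,11)=480400 f(25,13)=177075 f(25,15)=53129 f(25,17)=12650 f(25,19)=2300 f(25,21)=300 f(25,23)=25 f(25,25)=1
t=26: f(26,-4)=2414425 f(26,-2)=6533150 f(26,0)=8838325 f(26,2)=8999900 f(26,4)=7495930 f(26,6)=5245955 f(26,8)=3109600 f(26,10)=1559675 f(26,12)=657475 f(26,14)=230204 f(26,16)=65779 f(26,18)=14950 f(26,20)=2600 f(26,22)=325 f(26,24)=26 f(26,26)=1
t=27: f(27,-3)=8947575 f(27,-1)=15371475 f(27,1)=17838225 f(27,3)=16495830 f(27,5)=12741885 f(27,7)=8355555 f(27,9)=4669275 f(27,11)=2217150 f(27,13)=887679 f(27,15)=295983 f(27,17)=80729 f(27,19)=17550 f(27,21)=2925 f(27,23)=351 f(27,25)=27 f(27,27)=1
t=28: f(28,-4)=8947575 f(28,-2)=24319050 f(28,0)=33209700 f(28,2)=34334055 f(28,4)=29237715 f(28,6)=21097440 f(28,8)=13024830 f(28,10)=6886425 f(28,12)=3104829 f(28,14)=1183662 f(28,16)=376712 f(28,18)=98279 f(28,20)=20475 f(28,22)=3276 f(28,24)=378 f(28,26)=28 f(28,28)=1
Σ_s f(28,s) = 175844430
P = 175844430/268435456 = 87922215/134217728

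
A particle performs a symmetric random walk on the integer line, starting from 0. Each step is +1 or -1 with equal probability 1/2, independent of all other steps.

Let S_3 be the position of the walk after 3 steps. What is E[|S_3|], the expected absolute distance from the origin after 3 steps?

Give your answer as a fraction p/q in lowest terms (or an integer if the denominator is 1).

Answer: 3/2

Derivation:
S_3 takes values m ≡ 1 (mod 2) with |m| ≤ 3; P(S_3=m) = C(3,(3+m)/2)/2^3.
Total paths: 2^3 = 8
Distribution: P(S=-3)=1/8, P(S=-1)=3/8, P(S=1)=3/8, P(S=3)=1/8
E[|S_3|] = Σ_m |m|·P(S_3=m) = 12/8 = 3/2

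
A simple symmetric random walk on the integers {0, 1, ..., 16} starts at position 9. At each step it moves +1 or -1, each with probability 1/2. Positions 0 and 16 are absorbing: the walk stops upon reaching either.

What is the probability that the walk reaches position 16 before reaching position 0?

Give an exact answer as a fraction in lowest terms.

Answer: 9/16

Derivation:
Symmetric walk (p = 1/2): the harmonic-function argument gives P(hit 16 before 0 | start at 9) = a/N.
P = 9/16 = 9/16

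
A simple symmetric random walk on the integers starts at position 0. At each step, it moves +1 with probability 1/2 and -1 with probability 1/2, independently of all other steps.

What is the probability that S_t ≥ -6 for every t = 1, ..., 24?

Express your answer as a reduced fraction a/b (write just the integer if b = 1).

Answer: 3558491/4194304

Derivation:
Let f(t,s) = #length-t paths at position s with S_1..S_t all ≥ -6.
f(t,s) = f(t-1,s-1) + f(t-1,s+1) for s ≥ -6; f(t,s) = 0 for s < -6.
t=0: f(0,0)=1
t=1: f(1,-1)=1 f(1,1)=1
t=2: f(2,-2)=1 f(2,0)=2 f(2,2)=1
t=3: f(3,-3)=1 f(3,-1)=3 f(3,1)=3 f(3,3)=1
t=4: f(4,-4)=1 f(4,-2)=4 f(4,0)=6 f(4,2)=4 f(4,4)=1
t=5: f(5,-5)=1 f(5,-3)=5 f(5,-1)=10 f(5,1)=10 f(5,3)=5 f(5,5)=1
t=6: f(6,-6)=1 f(6,-4)=6 f(6,-2)=15 f(6,0)=20 f(6,2)=15 f(6,4)=6 f(6,6)=1
t=7: f(7,-5)=7 f(7,-3)=21 f(7,-1)=35 f(7,1)=35 f(7,3)=21 f(7,5)=7 f(7,7)=1
t=8: f(8,-6)=7 f(8,-4)=28 f(8,-2)=56 f(8,0)=70 f(8,2)=56 f(8,4)=28 f(8,6)=8 f(8,8)=1
t=9: f(9,-5)=35 f(9,-3)=84 f(9,-1)=126 f(9,1)=126 f(9,3)=84 f(9,5)=36 f(9,7)=9 f(9,9)=1
t=10: f(10,-6)=35 f(10,-4)=119 f(10,-2)=210 f(10,0)=252 f(10,2)=210 f(10,4)=120 f(10,6)=45 f(10,8)=10 f(10,10)=1
t=11: f(11,-5)=154 f(11,-3)=329 f(11,-1)=462 f(11,1)=462 f(11,3)=330 f(11,5)=165 f(11,7)=55 f(11,9)=11 f(11,11)=1
t=12: f(12,-6)=154 f(12,-4)=483 f(12,-2)=791 f(12,0)=924 f(12,2)=792 f(12,4)=495 f(12,6)=220 f(12,8)=66 f(12,10)=12 f(12,12)=1
t=13: f(13,-5)=637 f(13,-3)=1274 f(13,-1)=1715 f(13,1)=1716 f(13,3)=1287 f(13,5)=715 f(13,7)=286 f(13,9)=78 f(13,11)=13 f(13,13)=1
t=14: f(14,-6)=637 f(14,-4)=1911 f(14,-2)=2989 f(14,0)=3431 f(14,2)=3003 f(14,4)=2002 f(14,6)=1001 f(14,8)=364 f(14,10)=91 f(14,12)=14 f(14,14)=1
t=15: f(15,-5)=2548 f(15,-3)=4900 f(15,-1)=6420 f(15,1)=6434 f(15,3)=5005 f(15,5)=3003 f(15,7)=1365 f(15,9)=455 f(15,11)=105 f(15,13)=15 f(15,15)=1
t=16: f(16,-6)=2548 f(16,-4)=7448 f(16,-2)=11320 f(16,0)=12854 f(16,2)=11439 f(16,4)=8008 f(16,6)=4368 f(16,8)=1820 f(16,10)=560 f(16,12)=120 f(16,14)=16 f(16,16)=1
t=17: f(17,-5)=9996 f(17,-3)=18768 f(17,-1)=24174 f(17,1)=24293 f(17,3)=19447 f(17,5)=12376 f(17,7)=6188 f(17,9)=2380 f(17,11)=680 f(17,13)=136 f(17,15)=17 f(17,17)=1
t=18: f(18,-6)=9996 f(18,-4)=28764 f(18,-2)=42942 f(18,0)=48467 f(18,2)=43740 f(18,4)=31823 f(18,6)=18564 f(18,8)=8568 f(18,10)=3060 f(18,12)=816 f(18,14)=153 f(18,16)=18 f(18,18)=1
t=19: f(19,-5)=38760 f(19,-3)=71706 f(19,-1)=91409 f(19,1)=92207 f(19,3)=75563 f(19,5)=50387 f(19,7)=27132 f(19,9)=11628 f(19,11)=3876 f(19,13)=969 f(19,15)=171 f(19,17)=19 f(19,19)=1
t=20: f(20,-6)=38760 f(20,-4)=110466 f(20,-2)=163115 f(20,0)=183616 f(20,2)=167770 f(20,4)=125950 f(20,6)=77519 f(20,8)=38760 f(20,10)=15504 f(20,12)=4845 f(20,14)=1140 f(20,16)=190 f(20,18)=20 f(20,20)=1
t=21: f(21,-5)=149226 f(21,-3)=273581 f(21,-1)=346731 f(21,1)=351386 f(21,3)=293720 f(21,5)=203469 f(21,7)=116279 f(21,9)=54264 f(21,11)=20349 f(21,13)=5985 f(21,15)=1330 f(21,17)=210 f(21,19)=21 f(21,21)=1
t=22: f(22,-6)=149226 f(22,-4)=422807 f(22,-2)=620312 f(22,0)=698117 f(22,2)=645106 f(22,4)=497189 f(22,6)=319748 f(22,8)=170543 f(22,10)=74613 f(22,12)=26334 f(22,14)=7315 f(22,16)=1540 f(22,18)=231 f(22,20)=22 f(22,22)=1
t=23: f(23,-5)=572033 f(23,-3)=1043119 f(23,-1)=1318429 f(23,1)=1343223 f(23,3)=1142295 f(23,5)=816937 f(23,7)=490291 f(23,9)=245156 f(23,11)=100947 f(23,13)=33649 f(23,15)=8855 f(23,17)=1771 f(23,19)=253 f(23,21)=23 f(23,23)=1
t=24: f(24,-6)=572033 f(24,-4)=1615152 f(24,-2)=2361548 f(24,0)=2661652 f(24,2)=2485518 f(24,4)=1959232 f(24,6)=1307228 f(24,8)=735447 f(24,10)=346103 f(24,12)=134596 f(24,14)=42504 f(24,16)=10626 f(24,18)=2024 f(24,20)=276 f(24,22)=24 f(24,24)=1
Σ_s f(24,s) = 14233964
P = 14233964/16777216 = 3558491/4194304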